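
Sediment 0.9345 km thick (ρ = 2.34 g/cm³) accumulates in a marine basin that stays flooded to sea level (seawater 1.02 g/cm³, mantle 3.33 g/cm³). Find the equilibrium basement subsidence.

Submarine loading: the sediment displaces seawater, and the subsidence is in turn flooded, so s (ρ_m − ρ_w) = t (ρ_sed − ρ_w).
s = 0.9345 km × (2.34 − 1.02) / (3.33 − 1.02) = 0.534 km.

0.534 km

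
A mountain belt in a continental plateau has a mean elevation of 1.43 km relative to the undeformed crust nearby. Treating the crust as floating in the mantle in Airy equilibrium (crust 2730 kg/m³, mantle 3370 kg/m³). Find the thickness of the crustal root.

6.1 km

For local isostatic compensation: the weight of the topography is balanced by the buoyancy of the root, ρ_c h = (ρ_m − ρ_c) r.
r = h · ρ_c / (ρ_m − ρ_c) = 1.43 km × 2730 / (3370 − 2730) = 6.1 km.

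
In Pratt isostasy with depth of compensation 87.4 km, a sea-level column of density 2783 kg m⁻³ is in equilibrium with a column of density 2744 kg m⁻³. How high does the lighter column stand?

ρ_ref D = ρ (D + h) → h = D (ρ_ref − ρ)/ρ.
h = 87.4 km × (2783 − 2744)/2744 = 1.24 km.

1.24 km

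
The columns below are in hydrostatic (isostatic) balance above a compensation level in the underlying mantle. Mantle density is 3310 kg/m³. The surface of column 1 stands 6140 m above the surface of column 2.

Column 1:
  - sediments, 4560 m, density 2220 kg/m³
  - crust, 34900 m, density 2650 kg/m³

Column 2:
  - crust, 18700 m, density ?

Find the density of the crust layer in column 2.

Take the compensation level at the base of the deeper column (depth z_c below the surface of column 1) and equate Σ ρ_i t_i down to z_c; mantle fills any gap and the z_c terms cancel.
Column 1: 4560×2220 + 34900×2650 + (z_c − 39460)×3310
Column 2: 6140×0 + 18700×ρ + (z_c − 6140 − 18700)×3310
The z_c×3310 term appears on both sides and cancels. Collect the known terms of each column as K = Σ(ρt)_known − 3310 × (depth of known layers): K_1 = 102608200 − 3310×39460 = −28004400; K_2 = 0 − 3310×(6140 + 18700) = −82220400.
Balance: K_1 = K_2 + 18700×ρ, so ρ = (K_1 − K_2)/18700 = 54216000/18700 = 2900 kg/m³.

2900 kg/m³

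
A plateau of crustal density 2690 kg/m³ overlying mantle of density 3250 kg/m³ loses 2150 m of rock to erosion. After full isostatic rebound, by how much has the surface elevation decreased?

Rebound u = e ρ_c/ρ_m = 2150 m × 2690/3250 = 1780 m.
Net surface drop = e − u = 2150 m − 1780 m = e (ρ_m − ρ_c)/ρ_m = 370 m.

370 m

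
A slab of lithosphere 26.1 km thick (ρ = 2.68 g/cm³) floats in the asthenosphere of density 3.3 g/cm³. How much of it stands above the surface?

Floating equilibrium: submerged depth d = t ρ_obj/ρ_fluid = 26.1 km × 2.68/3.3 = 21.2 km.
Freeboard = t − d = 26.1 km − 21.2 km = 4.9 km.

4.9 km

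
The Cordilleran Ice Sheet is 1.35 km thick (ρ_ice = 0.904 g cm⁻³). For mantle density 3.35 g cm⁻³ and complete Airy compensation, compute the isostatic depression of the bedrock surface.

0.364 km

Equating mass per unit area of the two columns: the ice load ρ_ice t is balanced by mantle displaced below, ρ_m s.
s = t ρ_ice / ρ_m = 1.35 km × 0.904/3.35 = 0.364 km.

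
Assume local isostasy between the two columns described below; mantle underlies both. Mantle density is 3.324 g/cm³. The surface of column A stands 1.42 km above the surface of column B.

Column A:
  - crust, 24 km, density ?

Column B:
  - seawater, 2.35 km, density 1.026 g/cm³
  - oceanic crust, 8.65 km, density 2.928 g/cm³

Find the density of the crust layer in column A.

Take the compensation level at the base of the deeper column (depth z_c below the surface of column A) and equate Σ ρ_i t_i down to z_c; mantle fills any gap and the z_c terms cancel.
Column A: 24×ρ + (z_c − 24)×3.324
Column B: 1.42×0 + 2.35×1.026 + 8.65×2.928 + (z_c − 1.42 − 11)×3.324
The z_c×3.324 term appears on both sides and cancels. Collect the known terms of each column as K = Σ(ρt)_known − 3.324 × (depth of known layers): K_A = 0 − 3.324×24 = −79.776; K_B = 27.7383 − 3.324×(1.42 + 11) = −13.54578.
Balance: K_A + 24×ρ = K_B, so ρ = (K_B − K_A)/24 = 66.2302/24 = 2.76 g/cm³.

2.76 g/cm³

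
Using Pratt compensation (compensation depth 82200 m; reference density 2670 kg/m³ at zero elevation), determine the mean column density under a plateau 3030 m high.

Pratt balance: ρ_ref D = ρ (D + h).
ρ = ρ_ref D/(D + h) = 2670 × 82200 m/(82200 m + 3030 m) = 2580 kg/m³.

2580 kg/m³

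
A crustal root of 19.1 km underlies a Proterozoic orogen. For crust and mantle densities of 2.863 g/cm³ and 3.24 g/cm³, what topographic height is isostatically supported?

In Airy isostatic equilibrium: ρ_c h = (ρ_m − ρ_c) r.
h = r (ρ_m − ρ_c) / ρ_c = 19.1 km × (3.24 − 2.863) / 2.863 = 2.52 km.

2.52 km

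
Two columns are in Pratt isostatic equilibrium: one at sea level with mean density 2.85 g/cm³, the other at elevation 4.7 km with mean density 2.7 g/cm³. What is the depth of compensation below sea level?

ρ_ref D = ρ (D + h) → D (ρ_ref − ρ) = ρ h.
D = ρ h/(ρ_ref − ρ) = 2.7 × 4.7 km/(2.85 − 2.7) = 84.6 km.

84.6 km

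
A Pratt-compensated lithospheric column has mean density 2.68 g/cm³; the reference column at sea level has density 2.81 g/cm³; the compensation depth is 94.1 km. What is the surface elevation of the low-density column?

ρ_ref D = ρ (D + h) → h = D (ρ_ref − ρ)/ρ.
h = 94.1 km × (2.81 − 2.68)/2.68 = 4.56 km.

4.56 km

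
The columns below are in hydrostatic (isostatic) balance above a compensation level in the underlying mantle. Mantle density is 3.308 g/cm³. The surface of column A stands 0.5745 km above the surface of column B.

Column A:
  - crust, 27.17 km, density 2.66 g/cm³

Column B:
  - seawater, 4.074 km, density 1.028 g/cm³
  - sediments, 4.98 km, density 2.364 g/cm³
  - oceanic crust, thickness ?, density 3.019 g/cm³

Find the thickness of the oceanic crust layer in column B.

5.94 km

Take the compensation level at the base of the deeper column (depth z_c below the surface of column A) and equate Σ ρ_i t_i down to z_c; mantle fills any gap and the z_c terms cancel.
Column A: 27.17×2.66 + (z_c − 27.17)×3.308
Column B: 0.5745×0 + 4.074×1.028 + 4.98×2.364 + x×3.019 + (z_c − 0.5745 − 9.054 − x)×3.308
The z_c×3.308 term appears on both sides and cancels. Collect the known terms of each column as K = Σ(ρt)_known − 3.308 × (depth of known layers): K_A = 72.2722 − 3.308×27.17 = −17.60616; K_B = 15.960792 − 3.308×(0.5745 + 9.054) = −15.890286.
Balance: K_A = K_B − x×(3.308 − 3.019), so x = (K_B − K_A)/(3.308 − 3.019) = 1.71587/0.289 = 5.94 km.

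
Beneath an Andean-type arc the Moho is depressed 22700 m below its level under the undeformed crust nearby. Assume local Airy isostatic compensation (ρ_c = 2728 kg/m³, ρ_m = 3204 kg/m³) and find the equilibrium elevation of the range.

3960 m

Equating mass per unit area of the two columns: ρ_c h = (ρ_m − ρ_c) r.
h = r (ρ_m − ρ_c) / ρ_c = 22700 m × (3204 − 2728) / 2728 = 3960 m.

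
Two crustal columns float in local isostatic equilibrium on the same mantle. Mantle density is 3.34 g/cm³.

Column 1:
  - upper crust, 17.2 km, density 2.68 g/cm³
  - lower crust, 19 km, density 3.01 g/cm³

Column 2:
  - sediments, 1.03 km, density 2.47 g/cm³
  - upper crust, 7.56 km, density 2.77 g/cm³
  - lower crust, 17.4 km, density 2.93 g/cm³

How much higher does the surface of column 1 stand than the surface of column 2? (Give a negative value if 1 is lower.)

1.58 km

For any compensation level in the mantle, the mantle terms cancel and isostasy reduces to e = (Σt_1 − Σt_2) − (Σ(ρt)_1 − Σ(ρt)_2) / ρ_m.
Σt_1 = 36.2 km; Σt_2 = 25.99 km; Σ(ρt)_1 = 103.286; Σ(ρt)_2 = 74.4673 (in km·g/cm³).
e = (36.2 − 25.99) − (103.286 − 74.4673) / 3.34 = 1.58 km.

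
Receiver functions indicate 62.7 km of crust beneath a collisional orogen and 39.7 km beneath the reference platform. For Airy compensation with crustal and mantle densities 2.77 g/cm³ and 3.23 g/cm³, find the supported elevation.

3.28 km

Excess crust Δ = 62.7 km − 39.7 km = 23 km, split between elevation h and root r with h + r = Δ.
Airy balance ρ_c h = (ρ_m − ρ_c) r gives r = h ρ_c/(ρ_m − ρ_c), so h (1 + ρ_c/(ρ_m − ρ_c)) = Δ, i.e. h = Δ (ρ_m − ρ_c)/ρ_m.
h = 23 km × 0.46/3.23 = 3.28 km.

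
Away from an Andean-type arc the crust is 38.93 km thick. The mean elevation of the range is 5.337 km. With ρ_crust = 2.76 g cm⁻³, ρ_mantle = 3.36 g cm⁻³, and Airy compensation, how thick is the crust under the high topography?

Root depth r = h ρ_c / (ρ_m − ρ_c) = 5.337 km × 2.76 / 0.6 = 24.55 km.
Total thickness = T + h + r = 38.93 km + 5.337 km + 24.55 km = 68.8 km.

68.8 km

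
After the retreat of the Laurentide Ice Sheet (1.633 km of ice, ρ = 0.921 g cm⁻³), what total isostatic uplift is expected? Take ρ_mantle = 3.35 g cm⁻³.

0.449 km

Removing the load lets mantle flow back in; uplift u satisfies ρ_ice t = ρ_m u.
u = t ρ_ice/ρ_m = 1.633 km × 0.921/3.35 = 0.449 km.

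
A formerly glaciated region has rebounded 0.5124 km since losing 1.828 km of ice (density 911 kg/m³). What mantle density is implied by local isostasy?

3250 kg/m³

ρ_m = ρ_ice t / u = 911 × 1.828 km/0.5124 km = 3250 kg/m³.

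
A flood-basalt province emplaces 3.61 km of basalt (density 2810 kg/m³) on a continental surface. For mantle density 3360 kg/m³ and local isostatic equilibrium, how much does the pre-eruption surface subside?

Subaerial loading: s = t ρ_load / ρ_m.
s = 3.61 km × 2810/3360 = 3.02 km.

3.02 km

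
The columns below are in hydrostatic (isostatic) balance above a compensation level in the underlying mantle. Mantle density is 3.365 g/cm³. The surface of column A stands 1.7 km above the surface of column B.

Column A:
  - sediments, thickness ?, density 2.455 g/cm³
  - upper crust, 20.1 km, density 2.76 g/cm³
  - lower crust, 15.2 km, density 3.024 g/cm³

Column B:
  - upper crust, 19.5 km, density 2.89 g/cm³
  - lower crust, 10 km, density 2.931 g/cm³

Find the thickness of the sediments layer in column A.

2.18 km

Take the compensation level at the base of the deeper column (depth z_c below the surface of column A) and equate Σ ρ_i t_i down to z_c; mantle fills any gap and the z_c terms cancel.
Column A: x×2.455 + 20.1×2.76 + 15.2×3.024 + (z_c − 35.3 − x)×3.365
Column B: 1.7×0 + 19.5×2.89 + 10×2.931 + (z_c − 1.7 − 29.5)×3.365
The z_c×3.365 term appears on both sides and cancels. Collect the known terms of each column as K = Σ(ρt)_known − 3.365 × (depth of known layers): K_A = 101.4408 − 3.365×35.3 = −17.3437; K_B = 85.665 − 3.365×(1.7 + 29.5) = −19.323.
Balance: K_A − x×(3.365 − 2.455) = K_B, so x = (K_A − K_B)/(3.365 − 2.455) = 1.9793/0.91 = 2.18 km.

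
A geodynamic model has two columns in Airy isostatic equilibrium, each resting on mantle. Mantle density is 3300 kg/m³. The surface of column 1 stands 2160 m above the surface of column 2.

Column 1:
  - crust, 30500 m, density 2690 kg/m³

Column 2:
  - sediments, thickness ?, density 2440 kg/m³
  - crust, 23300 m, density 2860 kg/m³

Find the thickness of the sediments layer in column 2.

Take the compensation level at the base of the deeper column (depth z_c below the surface of column 1) and equate Σ ρ_i t_i down to z_c; mantle fills any gap and the z_c terms cancel.
Column 1: 30500×2690 + (z_c − 30500)×3300
Column 2: 2160×0 + x×2440 + 23300×2860 + (z_c − 2160 − 23300 − x)×3300
The z_c×3300 term appears on both sides and cancels. Collect the known terms of each column as K = Σ(ρt)_known − 3300 × (depth of known layers): K_1 = 82045000 − 3300×30500 = −18605000; K_2 = 66638000 − 3300×(2160 + 23300) = −17380000.
Balance: K_1 = K_2 − x×(3300 − 2440), so x = (K_2 − K_1)/(3300 − 2440) = 1225000/860 = 1420 m.

1420 m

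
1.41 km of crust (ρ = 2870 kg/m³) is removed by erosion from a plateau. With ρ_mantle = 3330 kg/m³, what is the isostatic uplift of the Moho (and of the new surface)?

1.22 km

Unloading: uplift u = e ρ_c/ρ_m = 1.41 km × 2870/3330 = 1.22 km.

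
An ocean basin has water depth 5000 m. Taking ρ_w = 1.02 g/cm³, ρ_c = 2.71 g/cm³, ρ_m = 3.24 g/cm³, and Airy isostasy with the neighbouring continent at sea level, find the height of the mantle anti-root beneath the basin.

Balancing pressure at the compensation depth: replacing crust with seawater at the top is compensated by replacing crust with mantle at the base: d (ρ_c − ρ_w) = a (ρ_m − ρ_c).
a = d (ρ_c − ρ_w)/(ρ_m − ρ_c) = 5000 m × 1.69/0.53 = 15900 m.

15900 m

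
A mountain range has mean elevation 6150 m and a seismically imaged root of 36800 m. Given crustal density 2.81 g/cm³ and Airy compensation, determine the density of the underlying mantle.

Airy balance: ρ_c h = (ρ_m − ρ_c) r → ρ_m = ρ_c (1 + h/r).
ρ_m = 2.81 × (1 + 6150 m/36800 m) = 3.28 g/cm³.

3.28 g/cm³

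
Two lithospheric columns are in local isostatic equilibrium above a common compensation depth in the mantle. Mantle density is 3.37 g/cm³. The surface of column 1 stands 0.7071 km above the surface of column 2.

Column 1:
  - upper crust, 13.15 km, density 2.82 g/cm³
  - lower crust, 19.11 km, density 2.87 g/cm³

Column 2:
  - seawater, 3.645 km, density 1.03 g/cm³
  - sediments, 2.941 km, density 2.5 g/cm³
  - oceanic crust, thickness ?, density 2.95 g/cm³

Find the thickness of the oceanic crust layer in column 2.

7.9 km

Take the compensation level at the base of the deeper column (depth z_c below the surface of column 1) and equate Σ ρ_i t_i down to z_c; mantle fills any gap and the z_c terms cancel.
Column 1: 13.15×2.82 + 19.11×2.87 + (z_c − 32.26)×3.37
Column 2: 0.7071×0 + 3.645×1.03 + 2.941×2.5 + x×2.95 + (z_c − 0.7071 − 6.586 − x)×3.37
The z_c×3.37 term appears on both sides and cancels. Collect the known terms of each column as K = Σ(ρt)_known − 3.37 × (depth of known layers): K_1 = 91.9287 − 3.37×32.26 = −16.7875; K_2 = 11.10685 − 3.37×(0.7071 + 6.586) = −13.470897.
Balance: K_1 = K_2 − x×(3.37 − 2.95), so x = (K_2 − K_1)/(3.37 − 2.95) = 3.3166/0.42 = 7.9 km.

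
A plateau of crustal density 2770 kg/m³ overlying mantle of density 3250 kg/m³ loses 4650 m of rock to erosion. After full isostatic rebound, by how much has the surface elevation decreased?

687 m

Rebound u = e ρ_c/ρ_m = 4650 m × 2770/3250 = 3963 m.
Net surface drop = e − u = 4650 m − 3963 m = e (ρ_m − ρ_c)/ρ_m = 687 m.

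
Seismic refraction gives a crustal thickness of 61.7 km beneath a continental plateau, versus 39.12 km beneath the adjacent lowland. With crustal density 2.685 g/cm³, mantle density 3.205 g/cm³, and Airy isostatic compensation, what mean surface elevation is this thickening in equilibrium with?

3.66 km

Excess crust Δ = 61.7 km − 39.12 km = 22.58 km, split between elevation h and root r with h + r = Δ.
Airy balance ρ_c h = (ρ_m − ρ_c) r gives r = h ρ_c/(ρ_m − ρ_c), so h (1 + ρ_c/(ρ_m − ρ_c)) = Δ, i.e. h = Δ (ρ_m − ρ_c)/ρ_m.
h = 22.58 km × 0.52/3.205 = 3.66 km.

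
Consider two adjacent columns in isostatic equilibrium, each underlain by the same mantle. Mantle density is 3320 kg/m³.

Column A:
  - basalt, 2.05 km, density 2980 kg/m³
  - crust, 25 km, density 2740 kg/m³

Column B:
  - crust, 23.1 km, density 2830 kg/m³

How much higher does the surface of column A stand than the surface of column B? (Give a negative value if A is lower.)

For any compensation level in the mantle, the mantle terms cancel and isostasy reduces to e = (Σt_A − Σt_B) − (Σ(ρt)_A − Σ(ρt)_B) / ρ_m.
Σt_A = 27.05 km; Σt_B = 23.1 km; Σ(ρt)_A = 74609; Σ(ρt)_B = 65373 (in km·kg/m³).
e = (27.05 − 23.1) − (74609 − 65373) / 3320 = 1.17 km.

1.17 km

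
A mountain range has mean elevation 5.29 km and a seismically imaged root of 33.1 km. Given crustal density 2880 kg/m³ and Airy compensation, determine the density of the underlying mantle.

3340 kg/m³

Airy balance: ρ_c h = (ρ_m − ρ_c) r → ρ_m = ρ_c (1 + h/r).
ρ_m = 2880 × (1 + 5.29 km/33.1 km) = 3340 kg/m³.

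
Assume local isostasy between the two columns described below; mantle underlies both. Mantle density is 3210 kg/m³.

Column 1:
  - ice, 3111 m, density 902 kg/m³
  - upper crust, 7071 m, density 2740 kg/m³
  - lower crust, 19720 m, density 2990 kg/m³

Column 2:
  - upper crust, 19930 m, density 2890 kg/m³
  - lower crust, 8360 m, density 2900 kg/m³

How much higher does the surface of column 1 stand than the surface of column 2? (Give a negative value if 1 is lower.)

1830 m

For any compensation level in the mantle, the mantle terms cancel and isostasy reduces to e = (Σt_1 − Σt_2) − (Σ(ρt)_1 − Σ(ρt)_2) / ρ_m.
Σt_1 = 29902 m; Σt_2 = 28290 m; Σ(ρt)_1 = 81143462; Σ(ρt)_2 = 81841700 (in m·kg/m³).
e = (29902 − 28290) − (81143462 − 81841700) / 3210 = 1830 m.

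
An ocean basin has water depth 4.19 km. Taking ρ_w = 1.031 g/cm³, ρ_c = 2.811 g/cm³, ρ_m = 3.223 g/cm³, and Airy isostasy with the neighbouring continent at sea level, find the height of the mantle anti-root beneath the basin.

18.1 km

Balancing pressure at the compensation depth: replacing crust with seawater at the top is compensated by replacing crust with mantle at the base: d (ρ_c − ρ_w) = a (ρ_m − ρ_c).
a = d (ρ_c − ρ_w)/(ρ_m − ρ_c) = 4.19 km × 1.78/0.412 = 18.1 km.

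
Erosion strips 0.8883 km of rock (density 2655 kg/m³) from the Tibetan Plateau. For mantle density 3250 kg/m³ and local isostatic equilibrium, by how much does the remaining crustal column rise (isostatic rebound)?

Unloading: uplift u = e ρ_c/ρ_m = 0.8883 km × 2655/3250 = 0.726 km.

0.726 km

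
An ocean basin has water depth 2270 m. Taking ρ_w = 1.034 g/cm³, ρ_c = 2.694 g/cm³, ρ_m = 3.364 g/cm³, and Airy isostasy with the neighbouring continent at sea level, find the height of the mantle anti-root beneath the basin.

5620 m

For local isostatic compensation: replacing crust with seawater at the top is compensated by replacing crust with mantle at the base: d (ρ_c − ρ_w) = a (ρ_m − ρ_c).
a = d (ρ_c − ρ_w)/(ρ_m − ρ_c) = 2270 m × 1.66/0.67 = 5620 m.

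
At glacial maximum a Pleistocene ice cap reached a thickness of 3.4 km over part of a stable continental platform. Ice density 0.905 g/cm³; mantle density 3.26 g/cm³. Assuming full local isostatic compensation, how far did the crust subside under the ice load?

0.944 km

By Archimedes' principle applied to the lithosphere: the ice load ρ_ice t is balanced by mantle displaced below, ρ_m s.
s = t ρ_ice / ρ_m = 3.4 km × 0.905/3.26 = 0.944 km.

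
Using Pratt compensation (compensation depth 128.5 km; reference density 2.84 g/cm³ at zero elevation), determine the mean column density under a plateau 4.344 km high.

Pratt balance: ρ_ref D = ρ (D + h).
ρ = ρ_ref D/(D + h) = 2.84 × 128.5 km/(128.5 km + 4.344 km) = 2.75 g/cm³.

2.75 g/cm³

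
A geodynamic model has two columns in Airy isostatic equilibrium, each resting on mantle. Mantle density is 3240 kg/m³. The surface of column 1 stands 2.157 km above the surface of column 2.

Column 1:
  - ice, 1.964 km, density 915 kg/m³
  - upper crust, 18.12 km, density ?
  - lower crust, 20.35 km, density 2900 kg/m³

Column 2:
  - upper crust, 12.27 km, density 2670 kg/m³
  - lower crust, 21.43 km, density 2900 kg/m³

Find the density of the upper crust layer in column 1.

Take the compensation level at the base of the deeper column (depth z_c below the surface of column 1) and equate Σ ρ_i t_i down to z_c; mantle fills any gap and the z_c terms cancel.
Column 1: 1.964×915 + 18.12×ρ + 20.35×2900 + (z_c − 40.434)×3240
Column 2: 2.157×0 + 12.27×2670 + 21.43×2900 + (z_c − 2.157 − 33.7)×3240
The z_c×3240 term appears on both sides and cancels. Collect the known terms of each column as K = Σ(ρt)_known − 3240 × (depth of known layers): K_1 = 60812.06 − 3240×40.434 = −70194.1; K_2 = 94907.9 − 3240×(2.157 + 33.7) = −21268.78.
Balance: K_1 + 18.12×ρ = K_2, so ρ = (K_2 − K_1)/18.12 = 48925.3/18.12 = 2700 kg/m³.

2700 kg/m³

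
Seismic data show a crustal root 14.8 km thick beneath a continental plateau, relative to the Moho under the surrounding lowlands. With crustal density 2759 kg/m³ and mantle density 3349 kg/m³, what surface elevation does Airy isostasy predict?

3.16 km

Equating mass per unit area of the two columns: ρ_c h = (ρ_m − ρ_c) r.
h = r (ρ_m − ρ_c) / ρ_c = 14.8 km × (3349 − 2759) / 2759 = 3.16 km.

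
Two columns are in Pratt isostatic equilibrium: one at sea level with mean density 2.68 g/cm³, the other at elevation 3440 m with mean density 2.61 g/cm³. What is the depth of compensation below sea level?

ρ_ref D = ρ (D + h) → D (ρ_ref − ρ) = ρ h.
D = ρ h/(ρ_ref − ρ) = 2.61 × 3440 m/(2.68 − 2.61) = 128000 m.

128000 m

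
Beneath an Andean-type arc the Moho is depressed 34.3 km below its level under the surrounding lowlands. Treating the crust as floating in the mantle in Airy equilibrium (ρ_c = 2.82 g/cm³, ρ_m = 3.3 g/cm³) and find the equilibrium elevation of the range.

5.84 km

Balancing pressure at the compensation depth: ρ_c h = (ρ_m − ρ_c) r.
h = r (ρ_m − ρ_c) / ρ_c = 34.3 km × (3.3 − 2.82) / 2.82 = 5.84 km.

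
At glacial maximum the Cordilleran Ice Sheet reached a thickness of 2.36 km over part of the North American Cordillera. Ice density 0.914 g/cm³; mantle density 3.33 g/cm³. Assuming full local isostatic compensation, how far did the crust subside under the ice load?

By Archimedes' principle applied to the lithosphere: the ice load ρ_ice t is balanced by mantle displaced below, ρ_m s.
s = t ρ_ice / ρ_m = 2.36 km × 0.914/3.33 = 0.648 km.

0.648 km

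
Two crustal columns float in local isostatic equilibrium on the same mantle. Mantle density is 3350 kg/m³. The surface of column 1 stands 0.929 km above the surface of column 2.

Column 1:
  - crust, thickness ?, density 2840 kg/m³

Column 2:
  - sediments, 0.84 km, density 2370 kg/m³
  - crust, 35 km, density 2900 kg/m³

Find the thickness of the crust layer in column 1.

38.6 km

Take the compensation level at the base of the deeper column (depth z_c below the surface of column 1) and equate Σ ρ_i t_i down to z_c; mantle fills any gap and the z_c terms cancel.
Column 1: x×2840 + (z_c − 0 − x)×3350
Column 2: 0.929×0 + 0.84×2370 + 35×2900 + (z_c − 0.929 − 35.84)×3350
The z_c×3350 term appears on both sides and cancels. Collect the known terms of each column as K = Σ(ρt)_known − 3350 × (depth of known layers): K_1 = 0 − 3350×0 = 0; K_2 = 103490.8 − 3350×(0.929 + 35.84) = −19685.35.
Balance: K_1 − x×(3350 − 2840) = K_2, so x = (K_1 − K_2)/(3350 − 2840) = 19685.4/510 = 38.6 km.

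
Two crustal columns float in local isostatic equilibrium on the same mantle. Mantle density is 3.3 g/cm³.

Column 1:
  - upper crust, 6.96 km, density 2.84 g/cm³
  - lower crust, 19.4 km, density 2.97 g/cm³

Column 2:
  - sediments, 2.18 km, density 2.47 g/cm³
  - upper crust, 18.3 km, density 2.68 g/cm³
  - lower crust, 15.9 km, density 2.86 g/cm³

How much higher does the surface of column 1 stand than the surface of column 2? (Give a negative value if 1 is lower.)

For any compensation level in the mantle, the mantle terms cancel and isostasy reduces to e = (Σt_1 − Σt_2) − (Σ(ρt)_1 − Σ(ρt)_2) / ρ_m.
Σt_1 = 26.36 km; Σt_2 = 36.38 km; Σ(ρt)_1 = 77.3844; Σ(ρt)_2 = 99.9026 (in km·g/cm³).
e = (26.36 − 36.38) − (77.3844 − 99.9026) / 3.3 = −3.2 km.

−3.2 km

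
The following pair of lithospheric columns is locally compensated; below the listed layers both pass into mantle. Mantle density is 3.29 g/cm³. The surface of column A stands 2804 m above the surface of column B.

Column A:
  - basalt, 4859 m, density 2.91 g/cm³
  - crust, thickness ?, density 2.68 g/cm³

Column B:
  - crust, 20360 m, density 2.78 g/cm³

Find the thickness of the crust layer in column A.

Take the compensation level at the base of the deeper column (depth z_c below the surface of column A) and equate Σ ρ_i t_i down to z_c; mantle fills any gap and the z_c terms cancel.
Column A: 4859×2.91 + x×2.68 + (z_c − 4859 − x)×3.29
Column B: 2804×0 + 20360×2.78 + (z_c − 2804 − 20360)×3.29
The z_c×3.29 term appears on both sides and cancels. Collect the known terms of each column as K = Σ(ρt)_known − 3.29 × (depth of known layers): K_A = 14139.69 − 3.29×4859 = −1846.42; K_B = 56600.8 − 3.29×(2804 + 20360) = −19608.76.
Balance: K_A − x×(3.29 − 2.68) = K_B, so x = (K_A − K_B)/(3.29 − 2.68) = 17762.3/0.61 = 29100 m.

29100 m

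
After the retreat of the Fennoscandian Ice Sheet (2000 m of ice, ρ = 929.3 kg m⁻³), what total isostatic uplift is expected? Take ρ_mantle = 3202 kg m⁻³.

Removing the load lets mantle flow back in; uplift u satisfies ρ_ice t = ρ_m u.
u = t ρ_ice/ρ_m = 2000 m × 929.3/3202 = 580 m.

580 m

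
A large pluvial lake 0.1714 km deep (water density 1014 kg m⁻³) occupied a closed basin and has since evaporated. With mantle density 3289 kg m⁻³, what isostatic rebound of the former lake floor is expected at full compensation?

u = d ρ_w/ρ_m = 0.1714 km × 1014/3289 = 0.0528 km.

0.0528 km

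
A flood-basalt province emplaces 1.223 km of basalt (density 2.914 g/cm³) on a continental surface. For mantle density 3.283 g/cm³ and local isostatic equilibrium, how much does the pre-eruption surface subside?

Subaerial loading: s = t ρ_load / ρ_m.
s = 1.223 km × 2.914/3.283 = 1.09 km.

1.09 km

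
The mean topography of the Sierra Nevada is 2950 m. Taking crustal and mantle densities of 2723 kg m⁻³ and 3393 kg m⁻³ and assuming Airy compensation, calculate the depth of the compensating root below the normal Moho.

Equating mass per unit area of the two columns: the weight of the topography is balanced by the buoyancy of the root, ρ_c h = (ρ_m − ρ_c) r.
r = h · ρ_c / (ρ_m − ρ_c) = 2950 m × 2723 / (3393 − 2723) = 12000 m.

12000 m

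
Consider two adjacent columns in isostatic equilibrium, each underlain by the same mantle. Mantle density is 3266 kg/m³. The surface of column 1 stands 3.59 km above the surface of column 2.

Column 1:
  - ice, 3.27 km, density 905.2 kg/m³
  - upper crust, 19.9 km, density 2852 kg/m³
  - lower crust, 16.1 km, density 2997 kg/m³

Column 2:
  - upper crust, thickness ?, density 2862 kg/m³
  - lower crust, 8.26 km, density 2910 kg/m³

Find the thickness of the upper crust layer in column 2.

13.9 km

Take the compensation level at the base of the deeper column (depth z_c below the surface of column 1) and equate Σ ρ_i t_i down to z_c; mantle fills any gap and the z_c terms cancel.
Column 1: 3.27×905.2 + 19.9×2852 + 16.1×2997 + (z_c − 39.27)×3266
Column 2: 3.59×0 + x×2862 + 8.26×2910 + (z_c − 3.59 − 8.26 − x)×3266
The z_c×3266 term appears on both sides and cancels. Collect the known terms of each column as K = Σ(ρt)_known − 3266 × (depth of known layers): K_1 = 107966.504 − 3266×39.27 = −20289.316; K_2 = 24036.6 − 3266×(3.59 + 8.26) = −14665.5.
Balance: K_1 = K_2 − x×(3266 − 2862), so x = (K_2 − K_1)/(3266 − 2862) = 5623.82/404 = 13.9 km.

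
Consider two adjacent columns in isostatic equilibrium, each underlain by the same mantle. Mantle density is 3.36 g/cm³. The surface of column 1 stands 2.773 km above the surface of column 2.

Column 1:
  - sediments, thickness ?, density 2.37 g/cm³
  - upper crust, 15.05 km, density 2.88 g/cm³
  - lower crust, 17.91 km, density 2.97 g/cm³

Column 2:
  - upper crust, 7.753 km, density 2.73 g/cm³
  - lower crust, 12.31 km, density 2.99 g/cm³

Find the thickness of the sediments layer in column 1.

4.59 km

Take the compensation level at the base of the deeper column (depth z_c below the surface of column 1) and equate Σ ρ_i t_i down to z_c; mantle fills any gap and the z_c terms cancel.
Column 1: x×2.37 + 15.05×2.88 + 17.91×2.97 + (z_c − 32.96 − x)×3.36
Column 2: 2.773×0 + 7.753×2.73 + 12.31×2.99 + (z_c − 2.773 − 20.063)×3.36
The z_c×3.36 term appears on both sides and cancels. Collect the known terms of each column as K = Σ(ρt)_known − 3.36 × (depth of known layers): K_1 = 96.5367 − 3.36×32.96 = −14.2089; K_2 = 57.97259 − 3.36×(2.773 + 20.063) = −18.75637.
Balance: K_1 − x×(3.36 − 2.37) = K_2, so x = (K_1 − K_2)/(3.36 − 2.37) = 4.54747/0.99 = 4.59 km.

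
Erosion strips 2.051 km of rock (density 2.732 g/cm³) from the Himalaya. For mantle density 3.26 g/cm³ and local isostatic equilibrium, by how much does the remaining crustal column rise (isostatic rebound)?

Unloading: uplift u = e ρ_c/ρ_m = 2.051 km × 2.732/3.26 = 1.72 km.

1.72 km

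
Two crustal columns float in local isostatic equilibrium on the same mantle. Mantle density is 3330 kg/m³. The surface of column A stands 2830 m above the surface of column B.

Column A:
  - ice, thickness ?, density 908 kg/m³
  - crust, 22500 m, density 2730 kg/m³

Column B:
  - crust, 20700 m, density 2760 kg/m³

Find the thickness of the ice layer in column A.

3190 m

Take the compensation level at the base of the deeper column (depth z_c below the surface of column A) and equate Σ ρ_i t_i down to z_c; mantle fills any gap and the z_c terms cancel.
Column A: x×908 + 22500×2730 + (z_c − 22500 − x)×3330
Column B: 2830×0 + 20700×2760 + (z_c − 2830 − 20700)×3330
The z_c×3330 term appears on both sides and cancels. Collect the known terms of each column as K = Σ(ρt)_known − 3330 × (depth of known layers): K_A = 61425000 − 3330×22500 = −13500000; K_B = 57132000 − 3330×(2830 + 20700) = −21222900.
Balance: K_A − x×(3330 − 908) = K_B, so x = (K_A − K_B)/(3330 − 908) = 7722900/2422 = 3190 m.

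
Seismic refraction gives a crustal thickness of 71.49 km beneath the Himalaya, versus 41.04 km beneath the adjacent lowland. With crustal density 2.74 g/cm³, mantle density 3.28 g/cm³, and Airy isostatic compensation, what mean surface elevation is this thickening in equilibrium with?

5.01 km

Excess crust Δ = 71.49 km − 41.04 km = 30.45 km, split between elevation h and root r with h + r = Δ.
Airy balance ρ_c h = (ρ_m − ρ_c) r gives r = h ρ_c/(ρ_m − ρ_c), so h (1 + ρ_c/(ρ_m − ρ_c)) = Δ, i.e. h = Δ (ρ_m − ρ_c)/ρ_m.
h = 30.45 km × 0.54/3.28 = 5.01 km.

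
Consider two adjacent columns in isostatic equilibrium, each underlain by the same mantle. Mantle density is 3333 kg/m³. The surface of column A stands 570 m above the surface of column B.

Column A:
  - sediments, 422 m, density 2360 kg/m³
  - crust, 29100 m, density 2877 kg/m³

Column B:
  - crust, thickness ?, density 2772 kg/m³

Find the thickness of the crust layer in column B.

21000 m

Take the compensation level at the base of the deeper column (depth z_c below the surface of column A) and equate Σ ρ_i t_i down to z_c; mantle fills any gap and the z_c terms cancel.
Column A: 422×2360 + 29100×2877 + (z_c − 29522)×3333
Column B: 570×0 + x×2772 + (z_c − 570 − 0 − x)×3333
The z_c×3333 term appears on both sides and cancels. Collect the known terms of each column as K = Σ(ρt)_known − 3333 × (depth of known layers): K_A = 84716620 − 3333×29522 = −13680206; K_B = 0 − 3333×(570 + 0) = −1899810.
Balance: K_A = K_B − x×(3333 − 2772), so x = (K_B − K_A)/(3333 − 2772) = 11780400/561 = 21000 m.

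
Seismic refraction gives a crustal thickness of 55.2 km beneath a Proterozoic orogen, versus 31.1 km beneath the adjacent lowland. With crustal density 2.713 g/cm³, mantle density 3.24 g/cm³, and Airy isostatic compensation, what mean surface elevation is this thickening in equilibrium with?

3.92 km

Excess crust Δ = 55.2 km − 31.1 km = 24.1 km, split between elevation h and root r with h + r = Δ.
Airy balance ρ_c h = (ρ_m − ρ_c) r gives r = h ρ_c/(ρ_m − ρ_c), so h (1 + ρ_c/(ρ_m − ρ_c)) = Δ, i.e. h = Δ (ρ_m − ρ_c)/ρ_m.
h = 24.1 km × 0.527/3.24 = 3.92 km.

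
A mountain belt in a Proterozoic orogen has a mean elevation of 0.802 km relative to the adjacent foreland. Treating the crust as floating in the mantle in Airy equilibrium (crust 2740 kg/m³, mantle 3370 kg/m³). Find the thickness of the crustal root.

3.49 km

Equating mass per unit area of the two columns: the weight of the topography is balanced by the buoyancy of the root, ρ_c h = (ρ_m − ρ_c) r.
r = h · ρ_c / (ρ_m − ρ_c) = 0.802 km × 2740 / (3370 − 2740) = 3.49 km.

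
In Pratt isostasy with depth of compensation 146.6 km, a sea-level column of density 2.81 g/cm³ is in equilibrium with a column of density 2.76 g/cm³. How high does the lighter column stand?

2.66 km

ρ_ref D = ρ (D + h) → h = D (ρ_ref − ρ)/ρ.
h = 146.6 km × (2.81 − 2.76)/2.76 = 2.66 km.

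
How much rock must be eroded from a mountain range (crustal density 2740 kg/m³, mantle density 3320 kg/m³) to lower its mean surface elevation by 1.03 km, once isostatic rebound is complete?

Net drop Δ = e − u = e − e ρ_c/ρ_m = e (ρ_m − ρ_c)/ρ_m.
e = Δ ρ_m/(ρ_m − ρ_c) = 1.03 km × 3320/580 = 5.9 km.

5.9 km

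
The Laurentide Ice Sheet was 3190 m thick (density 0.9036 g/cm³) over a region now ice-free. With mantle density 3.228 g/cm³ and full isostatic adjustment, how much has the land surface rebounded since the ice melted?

893 m

Removing the load lets mantle flow back in; uplift u satisfies ρ_ice t = ρ_m u.
u = t ρ_ice/ρ_m = 3190 m × 0.9036/3.228 = 893 m.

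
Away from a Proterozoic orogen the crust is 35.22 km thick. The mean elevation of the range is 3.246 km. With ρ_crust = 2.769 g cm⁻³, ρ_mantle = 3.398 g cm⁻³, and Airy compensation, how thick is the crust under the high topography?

52.8 km

Root depth r = h ρ_c / (ρ_m − ρ_c) = 3.246 km × 2.769 / 0.629 = 14.29 km.
Total thickness = T + h + r = 35.22 km + 3.246 km + 14.29 km = 52.8 km.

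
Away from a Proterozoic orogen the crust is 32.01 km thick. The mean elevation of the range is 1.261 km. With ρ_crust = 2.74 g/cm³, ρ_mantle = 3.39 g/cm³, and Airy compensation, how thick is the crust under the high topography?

38.6 km

Root depth r = h ρ_c / (ρ_m − ρ_c) = 1.261 km × 2.74 / 0.65 = 5.316 km.
Total thickness = T + h + r = 32.01 km + 1.261 km + 5.316 km = 38.6 km.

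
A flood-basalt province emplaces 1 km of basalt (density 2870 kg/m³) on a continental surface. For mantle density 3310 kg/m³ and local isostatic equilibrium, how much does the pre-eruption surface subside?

Subaerial loading: s = t ρ_load / ρ_m.
s = 1 km × 2870/3310 = 0.867 km.

0.867 km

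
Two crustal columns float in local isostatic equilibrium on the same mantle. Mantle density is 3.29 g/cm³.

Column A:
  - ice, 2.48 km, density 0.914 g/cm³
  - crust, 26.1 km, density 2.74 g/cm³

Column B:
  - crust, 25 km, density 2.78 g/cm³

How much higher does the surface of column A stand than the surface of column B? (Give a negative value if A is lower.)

2.28 km

For any compensation level in the mantle, the mantle terms cancel and isostasy reduces to e = (Σt_A − Σt_B) − (Σ(ρt)_A − Σ(ρt)_B) / ρ_m.
Σt_A = 28.58 km; Σt_B = 25 km; Σ(ρt)_A = 73.78072; Σ(ρt)_B = 69.5 (in km·g/cm³).
e = (28.58 − 25) − (73.78072 − 69.5) / 3.29 = 2.28 km.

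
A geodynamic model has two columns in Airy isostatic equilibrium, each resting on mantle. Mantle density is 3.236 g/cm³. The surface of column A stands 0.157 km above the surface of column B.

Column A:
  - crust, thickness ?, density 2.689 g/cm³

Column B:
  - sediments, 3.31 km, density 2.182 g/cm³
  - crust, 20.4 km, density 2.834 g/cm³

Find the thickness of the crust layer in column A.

Take the compensation level at the base of the deeper column (depth z_c below the surface of column A) and equate Σ ρ_i t_i down to z_c; mantle fills any gap and the z_c terms cancel.
Column A: x×2.689 + (z_c − 0 − x)×3.236
Column B: 0.157×0 + 3.31×2.182 + 20.4×2.834 + (z_c − 0.157 − 23.71)×3.236
The z_c×3.236 term appears on both sides and cancels. Collect the known terms of each column as K = Σ(ρt)_known − 3.236 × (depth of known layers): K_A = 0 − 3.236×0 = 0; K_B = 65.03602 − 3.236×(0.157 + 23.71) = −12.197592.
Balance: K_A − x×(3.236 − 2.689) = K_B, so x = (K_A − K_B)/(3.236 − 2.689) = 12.1976/0.547 = 22.3 km.

22.3 km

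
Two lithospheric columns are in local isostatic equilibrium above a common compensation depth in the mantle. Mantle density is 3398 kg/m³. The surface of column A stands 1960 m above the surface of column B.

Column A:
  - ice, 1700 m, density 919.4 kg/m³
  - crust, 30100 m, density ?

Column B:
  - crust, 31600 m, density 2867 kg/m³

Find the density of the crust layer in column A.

2760 kg/m³

Take the compensation level at the base of the deeper column (depth z_c below the surface of column A) and equate Σ ρ_i t_i down to z_c; mantle fills any gap and the z_c terms cancel.
Column A: 1700×919.4 + 30100×ρ + (z_c − 31800)×3398
Column B: 1960×0 + 31600×2867 + (z_c − 1960 − 31600)×3398
The z_c×3398 term appears on both sides and cancels. Collect the known terms of each column as K = Σ(ρt)_known − 3398 × (depth of known layers): K_A = 1562980 − 3398×31800 = −106493420; K_B = 90597200 − 3398×(1960 + 31600) = −23439680.
Balance: K_A + 30100×ρ = K_B, so ρ = (K_B − K_A)/30100 = 83053700/30100 = 2760 kg/m³.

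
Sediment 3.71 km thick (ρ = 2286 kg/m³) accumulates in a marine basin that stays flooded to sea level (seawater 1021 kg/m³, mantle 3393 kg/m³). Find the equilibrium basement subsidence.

Submarine loading: the sediment displaces seawater, and the subsidence is in turn flooded, so s (ρ_m − ρ_w) = t (ρ_sed − ρ_w).
s = 3.71 km × (2286 − 1021) / (3393 − 1021) = 1.98 km.

1.98 km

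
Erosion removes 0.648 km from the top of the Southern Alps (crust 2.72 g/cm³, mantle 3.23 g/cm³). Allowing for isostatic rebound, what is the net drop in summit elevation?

Rebound u = e ρ_c/ρ_m = 0.648 km × 2.72/3.23 = 0.5457 km.
Net surface drop = e − u = 0.648 km − 0.5457 km = e (ρ_m − ρ_c)/ρ_m = 0.102 km.

0.102 km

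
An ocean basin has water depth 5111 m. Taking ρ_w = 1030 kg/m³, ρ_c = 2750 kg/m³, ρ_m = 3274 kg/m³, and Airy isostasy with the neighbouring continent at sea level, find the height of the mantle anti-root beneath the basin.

Equating mass per unit area of the two columns: replacing crust with seawater at the top is compensated by replacing crust with mantle at the base: d (ρ_c − ρ_w) = a (ρ_m − ρ_c).
a = d (ρ_c − ρ_w)/(ρ_m − ρ_c) = 5111 m × 1720/524 = 16800 m.

16800 m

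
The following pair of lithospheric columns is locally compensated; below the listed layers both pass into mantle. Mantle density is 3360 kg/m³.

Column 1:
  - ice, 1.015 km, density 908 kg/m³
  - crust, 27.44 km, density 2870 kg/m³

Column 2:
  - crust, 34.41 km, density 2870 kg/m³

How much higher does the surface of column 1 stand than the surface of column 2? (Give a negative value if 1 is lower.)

For any compensation level in the mantle, the mantle terms cancel and isostasy reduces to e = (Σt_1 − Σt_2) − (Σ(ρt)_1 − Σ(ρt)_2) / ρ_m.
Σt_1 = 28.455 km; Σt_2 = 34.41 km; Σ(ρt)_1 = 79674.42; Σ(ρt)_2 = 98756.7 (in km·kg/m³).
e = (28.455 − 34.41) − (79674.42 − 98756.7) / 3360 = −0.276 km.

−0.276 km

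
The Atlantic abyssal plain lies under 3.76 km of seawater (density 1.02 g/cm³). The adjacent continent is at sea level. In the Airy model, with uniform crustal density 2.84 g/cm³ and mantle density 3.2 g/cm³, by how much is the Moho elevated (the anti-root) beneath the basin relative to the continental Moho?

For local isostatic compensation: replacing crust with seawater at the top is compensated by replacing crust with mantle at the base: d (ρ_c − ρ_w) = a (ρ_m − ρ_c).
a = d (ρ_c − ρ_w)/(ρ_m − ρ_c) = 3.76 km × 1.82/0.36 = 19 km.

19 km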